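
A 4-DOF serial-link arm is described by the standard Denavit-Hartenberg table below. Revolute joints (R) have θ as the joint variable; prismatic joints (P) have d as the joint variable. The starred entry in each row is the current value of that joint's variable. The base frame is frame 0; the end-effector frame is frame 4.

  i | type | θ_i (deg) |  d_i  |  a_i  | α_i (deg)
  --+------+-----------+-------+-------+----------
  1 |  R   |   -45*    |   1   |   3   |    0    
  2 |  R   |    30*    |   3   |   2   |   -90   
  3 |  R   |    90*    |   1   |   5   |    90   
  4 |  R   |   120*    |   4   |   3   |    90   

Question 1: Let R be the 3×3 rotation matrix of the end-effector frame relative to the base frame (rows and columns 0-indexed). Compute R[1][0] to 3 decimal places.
0.837

End-effector x-axis (col 0 of R) = (0.2241,0.8365,0.5000)
R[1][0] = 0.8365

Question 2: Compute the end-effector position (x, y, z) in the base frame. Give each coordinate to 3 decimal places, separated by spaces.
8.848 -0.199 0.500

after link 1: o_1 = (2.1213, -2.1213, 1.0000)
after link 2: o_2 = (4.0532, -2.6390, 4.0000)
after link 3: o_3 = (4.3120, -1.6730, -1.0000)
after link 4: o_4 = (8.8481, -0.1988, 0.5000)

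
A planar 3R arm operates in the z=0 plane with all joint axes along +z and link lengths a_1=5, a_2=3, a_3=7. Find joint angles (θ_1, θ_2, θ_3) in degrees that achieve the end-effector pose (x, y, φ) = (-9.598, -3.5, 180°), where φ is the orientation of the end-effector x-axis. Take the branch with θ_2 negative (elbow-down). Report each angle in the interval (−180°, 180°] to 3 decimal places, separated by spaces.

-89.999 -120.001 30.000

wrist centre = target − a_3·(cos φ, sin φ) = (-2.5980, -3.5000)
cos θ_2 = (18.9996−5²−3²)/(2·5·3) = -0.5000; θ_2 = -120.0009° (elbow-down)
β = atan2(-3.5000,-2.5980) = -126.5860°; ψ = atan2(-2.5981,3.5000) = -36.5868°
θ_1 = β − ψ = -89.9991°
θ_3 = φ − θ_1 − θ_2 = 30.0000° (wrapped to (-180°,180°])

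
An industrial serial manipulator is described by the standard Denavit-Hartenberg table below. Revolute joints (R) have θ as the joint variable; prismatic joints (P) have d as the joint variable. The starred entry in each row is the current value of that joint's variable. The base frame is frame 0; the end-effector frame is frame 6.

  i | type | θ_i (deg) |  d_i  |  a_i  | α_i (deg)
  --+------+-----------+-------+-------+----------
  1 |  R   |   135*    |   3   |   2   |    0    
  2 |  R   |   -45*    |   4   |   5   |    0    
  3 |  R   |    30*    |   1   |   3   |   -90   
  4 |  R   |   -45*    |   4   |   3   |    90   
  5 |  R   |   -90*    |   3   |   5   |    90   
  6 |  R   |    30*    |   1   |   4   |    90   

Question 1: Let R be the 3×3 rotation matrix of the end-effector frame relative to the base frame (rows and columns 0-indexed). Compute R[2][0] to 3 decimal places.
0.354

End-effector x-axis (col 0 of R) = (0.9268,0.1268,0.3536)
R[2][0] = 0.3536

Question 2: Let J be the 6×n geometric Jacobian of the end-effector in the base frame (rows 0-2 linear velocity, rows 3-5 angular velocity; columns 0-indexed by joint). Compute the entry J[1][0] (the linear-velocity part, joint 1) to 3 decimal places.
axis z_0 = ẑ; lever o_n−o_0 = (2.0125,9.4072,12.9497)
cross product → J_v[:, 0] = (-9.4072,2.0125,0.0000)
J_ω[:, 0] = z_0
entry J[1][0] = 2.0125

2.012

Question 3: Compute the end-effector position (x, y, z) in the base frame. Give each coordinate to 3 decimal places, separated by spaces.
after link 1: o_1 = (-1.4142, 1.4142, 3.0000)
after link 2: o_2 = (-1.4142, 6.4142, 7.0000)
after link 3: o_3 = (-2.9142, 9.0123, 8.0000)
after link 4: o_4 = (-7.4390, 8.8494, 10.1213)
after link 5: o_5 = (-2.0482, 9.5123, 12.2426)
after link 6: o_6 = (2.0125, 9.4072, 12.9497)

2.012 9.407 12.950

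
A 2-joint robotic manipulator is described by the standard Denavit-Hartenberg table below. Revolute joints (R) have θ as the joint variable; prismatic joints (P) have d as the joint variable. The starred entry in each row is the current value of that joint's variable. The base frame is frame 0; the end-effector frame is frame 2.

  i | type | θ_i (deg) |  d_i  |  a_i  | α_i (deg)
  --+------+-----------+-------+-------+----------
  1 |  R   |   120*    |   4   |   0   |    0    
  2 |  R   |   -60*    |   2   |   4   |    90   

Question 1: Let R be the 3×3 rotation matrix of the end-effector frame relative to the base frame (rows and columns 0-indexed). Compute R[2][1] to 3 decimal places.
1.000

End-effector y-axis (col 1 of R) = (-0.0000,0.0000,1.0000)
R[2][1] = 1.0000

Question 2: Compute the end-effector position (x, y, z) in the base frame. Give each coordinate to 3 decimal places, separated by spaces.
2.000 3.464 6.000

after link 1: o_1 = (0.0000, 0.0000, 4.0000)
after link 2: o_2 = (2.0000, 3.4641, 6.0000)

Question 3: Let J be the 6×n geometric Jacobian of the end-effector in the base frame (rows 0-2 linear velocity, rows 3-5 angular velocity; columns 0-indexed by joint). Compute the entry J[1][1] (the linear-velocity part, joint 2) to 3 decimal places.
2.000

axis z_1 = (0.0000,0.0000,1.0000); lever o_n−o_1 = (2.0000,3.4641,2.0000)
cross product → J_v[:, 1] = (-3.4641,2.0000,0.0000)
J_ω[:, 1] = z_1
entry J[1][1] = 2.0000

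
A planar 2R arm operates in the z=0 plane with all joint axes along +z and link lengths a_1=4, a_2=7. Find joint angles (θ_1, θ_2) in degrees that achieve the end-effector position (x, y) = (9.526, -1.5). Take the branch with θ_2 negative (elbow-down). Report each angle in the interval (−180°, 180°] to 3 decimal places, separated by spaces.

30.004 -60.006

cos θ_2 = (92.9947−4²−7²)/(2·4·7) = 0.4999; θ_2 = -60.0063° (elbow-down)
β = atan2(-1.5000,9.5260) = -8.9485°; ψ = atan2(-6.0626,7.4993) = -38.9525°
θ_1 = β − ψ = 30.0040°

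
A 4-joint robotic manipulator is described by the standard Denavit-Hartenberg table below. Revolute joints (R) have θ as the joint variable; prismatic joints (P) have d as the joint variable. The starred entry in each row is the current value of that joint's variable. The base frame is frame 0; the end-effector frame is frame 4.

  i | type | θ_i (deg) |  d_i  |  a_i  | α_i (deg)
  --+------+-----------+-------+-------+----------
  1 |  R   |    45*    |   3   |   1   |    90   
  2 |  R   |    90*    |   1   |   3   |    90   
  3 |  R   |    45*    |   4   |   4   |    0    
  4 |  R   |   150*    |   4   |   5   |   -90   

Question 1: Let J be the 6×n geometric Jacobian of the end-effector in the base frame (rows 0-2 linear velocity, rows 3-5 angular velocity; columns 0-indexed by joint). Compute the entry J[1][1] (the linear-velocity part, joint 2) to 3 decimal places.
axis z_1 = (0.7071,-0.7071,0.0000); lever o_n−o_1 = (7.4489,3.8648,0.9988)
cross product → J_v[:, 1] = (-0.7063,-0.7063,8.0000)
J_ω[:, 1] = z_1
entry J[1][1] = -0.7063

-0.706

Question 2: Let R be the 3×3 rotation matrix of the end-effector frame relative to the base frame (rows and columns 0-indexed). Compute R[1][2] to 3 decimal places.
End-effector z-axis (col 2 of R) = (-0.6830,0.6830,0.2588)
R[1][2] = 0.6830

0.683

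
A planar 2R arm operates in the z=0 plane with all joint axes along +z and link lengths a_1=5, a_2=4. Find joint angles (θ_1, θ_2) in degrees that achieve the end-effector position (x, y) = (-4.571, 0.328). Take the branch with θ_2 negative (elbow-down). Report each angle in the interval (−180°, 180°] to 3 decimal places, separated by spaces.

-134.998 -119.997

cos θ_2 = (21.0016−5²−4²)/(2·5·4) = -0.5000; θ_2 = -119.9973° (elbow-down)
β = atan2(0.3280,-4.5710) = 175.8957°; ψ = atan2(-3.4642,3.0002) = -49.1058°
θ_1 = β − ψ = 225.0015°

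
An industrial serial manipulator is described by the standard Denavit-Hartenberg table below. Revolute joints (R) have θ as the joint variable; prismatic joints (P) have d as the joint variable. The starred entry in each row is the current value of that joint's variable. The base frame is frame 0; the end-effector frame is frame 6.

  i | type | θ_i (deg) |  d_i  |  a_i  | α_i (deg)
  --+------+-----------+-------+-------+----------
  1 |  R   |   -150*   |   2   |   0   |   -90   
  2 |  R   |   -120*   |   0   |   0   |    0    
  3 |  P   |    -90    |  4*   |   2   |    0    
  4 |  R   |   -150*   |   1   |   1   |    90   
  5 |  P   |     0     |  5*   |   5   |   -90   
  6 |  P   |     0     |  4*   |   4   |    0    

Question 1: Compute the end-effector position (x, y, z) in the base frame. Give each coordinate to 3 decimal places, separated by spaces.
after link 1: o_1 = (0.0000, 0.0000, 2.0000)
after link 2: o_2 = (0.0000, 0.0000, 2.0000)
after link 3: o_3 = (3.5000, -2.5981, 1.0000)
after link 4: o_4 = (3.1340, -3.9641, 1.0000)
after link 5: o_5 = (-1.1962, -6.4641, 6.0000)
after link 6: o_6 = (-2.6603, -11.9282, 6.0000)

-2.660 -11.928 6.000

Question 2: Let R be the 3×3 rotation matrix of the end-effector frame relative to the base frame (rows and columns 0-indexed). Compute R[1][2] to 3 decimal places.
-0.866

End-effector z-axis (col 2 of R) = (0.5000,-0.8660,0.0000)
R[1][2] = -0.8660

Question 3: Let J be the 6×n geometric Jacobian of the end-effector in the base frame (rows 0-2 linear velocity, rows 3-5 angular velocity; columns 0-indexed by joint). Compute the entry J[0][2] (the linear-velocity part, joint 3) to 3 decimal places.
prismatic axis z_2 = (0.5000,-0.8660,0.0000)
J_v[:, 2] = z_2; J_ω[:, 2] = (0,0,0)
entry J[0][2] = 0.5000

0.500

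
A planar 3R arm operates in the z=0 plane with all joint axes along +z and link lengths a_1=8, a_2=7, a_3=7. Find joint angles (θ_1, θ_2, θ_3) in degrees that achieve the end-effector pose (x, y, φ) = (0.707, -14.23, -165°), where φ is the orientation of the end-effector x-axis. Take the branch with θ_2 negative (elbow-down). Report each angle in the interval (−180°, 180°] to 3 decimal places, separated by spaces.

-44.999 -30.003 -89.998

wrist centre = target − a_3·(cos φ, sin φ) = (7.4685, -12.4183)
cos θ_2 = (209.9916−8²−7²)/(2·8·7) = 0.8660; θ_2 = -30.0034° (elbow-down)
β = atan2(-12.4183,7.4685) = -58.9768°; ψ = atan2(-3.5004,14.0620) = -13.9782°
θ_1 = β − ψ = -44.9987°
θ_3 = φ − θ_1 − θ_2 = -89.9980° (wrapped to (-180°,180°])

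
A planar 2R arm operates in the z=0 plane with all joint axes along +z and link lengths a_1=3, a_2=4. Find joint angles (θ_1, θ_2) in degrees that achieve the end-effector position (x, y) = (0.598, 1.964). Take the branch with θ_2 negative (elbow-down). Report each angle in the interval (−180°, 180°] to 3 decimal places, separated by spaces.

176.133 -150.002

cos θ_2 = (4.2149−3²−4²)/(2·3·4) = -0.8660; θ_2 = -150.0023° (elbow-down)
β = atan2(1.9640,0.5980) = 73.0655°; ψ = atan2(-1.9999,-0.4642) = -103.0674°
θ_1 = β − ψ = 176.1329°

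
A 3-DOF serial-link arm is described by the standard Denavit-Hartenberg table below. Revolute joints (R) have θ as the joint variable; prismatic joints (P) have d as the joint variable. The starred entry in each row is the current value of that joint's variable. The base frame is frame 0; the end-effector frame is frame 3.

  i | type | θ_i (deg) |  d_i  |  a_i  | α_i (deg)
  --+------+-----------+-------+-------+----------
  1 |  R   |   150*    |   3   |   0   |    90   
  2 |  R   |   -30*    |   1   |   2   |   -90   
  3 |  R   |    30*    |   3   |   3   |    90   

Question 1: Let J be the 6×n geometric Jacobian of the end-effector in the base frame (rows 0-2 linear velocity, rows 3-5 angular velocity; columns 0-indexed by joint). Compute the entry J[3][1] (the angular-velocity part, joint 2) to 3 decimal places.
0.500

axis z_1 = (0.5000,0.8660,0.0000); lever o_n−o_1 = (-4.9976,2.3080,0.2990)
cross product → J_v[:, 1] = (0.2590,-0.1495,5.4821)
J_ω[:, 1] = z_1
entry J[3][1] = 0.5000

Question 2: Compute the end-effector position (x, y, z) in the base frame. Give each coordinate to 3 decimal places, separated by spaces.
after link 1: o_1 = (0.0000, 0.0000, 3.0000)
after link 2: o_2 = (-1.0000, 1.7321, 2.0000)
after link 3: o_3 = (-4.9976, 2.3080, 3.2990)

-4.998 2.308 3.299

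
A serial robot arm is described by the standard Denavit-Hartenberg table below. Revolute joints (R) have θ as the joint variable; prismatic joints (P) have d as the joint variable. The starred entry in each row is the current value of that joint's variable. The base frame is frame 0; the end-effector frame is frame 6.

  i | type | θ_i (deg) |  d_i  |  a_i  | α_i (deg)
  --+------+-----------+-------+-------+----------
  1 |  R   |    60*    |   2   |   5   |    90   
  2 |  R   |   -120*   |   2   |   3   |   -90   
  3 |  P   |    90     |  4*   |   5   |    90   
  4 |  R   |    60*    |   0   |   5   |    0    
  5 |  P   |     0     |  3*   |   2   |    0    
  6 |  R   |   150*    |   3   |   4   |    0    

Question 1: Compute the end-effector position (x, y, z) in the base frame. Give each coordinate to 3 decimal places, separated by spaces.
after link 1: o_1 = (2.5000, 4.3301, 2.0000)
after link 2: o_2 = (3.4821, 2.0311, -0.5981)
after link 3: o_3 = (0.8840, 7.5311, -2.5981)
after link 4: o_4 = (0.5939, 12.0287, -4.7631)
after link 5: o_5 = (-0.2721, 12.5287, -8.2272)
after link 6: o_6 = (1.1119, 7.9976, -9.8253)

1.112 7.998 -9.825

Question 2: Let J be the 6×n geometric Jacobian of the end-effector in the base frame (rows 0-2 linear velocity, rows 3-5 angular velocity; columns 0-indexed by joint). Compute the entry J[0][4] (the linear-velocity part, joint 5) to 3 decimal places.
-0.250

prismatic axis z_4 = (-0.2500,-0.4330,-0.8660)
J_v[:, 4] = z_4; J_ω[:, 4] = (0,0,0)
entry J[0][4] = -0.2500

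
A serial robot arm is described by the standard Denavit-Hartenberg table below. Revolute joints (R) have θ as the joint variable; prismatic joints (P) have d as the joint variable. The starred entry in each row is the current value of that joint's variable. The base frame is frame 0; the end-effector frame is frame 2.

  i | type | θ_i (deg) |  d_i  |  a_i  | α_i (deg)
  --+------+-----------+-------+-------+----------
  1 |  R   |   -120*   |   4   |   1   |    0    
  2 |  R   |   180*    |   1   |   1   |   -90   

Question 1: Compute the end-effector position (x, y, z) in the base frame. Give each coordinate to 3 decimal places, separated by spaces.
0.000 -0.000 5.000

after link 1: o_1 = (-0.5000, -0.8660, 4.0000)
after link 2: o_2 = (0.0000, -0.0000, 5.0000)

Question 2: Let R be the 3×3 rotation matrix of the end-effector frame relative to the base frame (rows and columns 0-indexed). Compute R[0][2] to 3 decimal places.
-0.866

End-effector z-axis (col 2 of R) = (-0.8660,0.5000,0.0000)
R[0][2] = -0.8660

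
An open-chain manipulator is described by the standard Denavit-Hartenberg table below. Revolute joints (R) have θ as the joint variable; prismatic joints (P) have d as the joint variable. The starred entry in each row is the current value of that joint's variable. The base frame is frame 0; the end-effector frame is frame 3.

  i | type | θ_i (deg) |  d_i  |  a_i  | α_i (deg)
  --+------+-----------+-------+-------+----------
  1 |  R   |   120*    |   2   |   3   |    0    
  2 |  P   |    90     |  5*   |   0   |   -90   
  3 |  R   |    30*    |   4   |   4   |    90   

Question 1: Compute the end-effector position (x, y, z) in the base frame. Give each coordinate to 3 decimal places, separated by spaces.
-2.500 -2.598 5.000

after link 1: o_1 = (-1.5000, 2.5981, 2.0000)
after link 2: o_2 = (-1.5000, 2.5981, 7.0000)
after link 3: o_3 = (-2.5000, -2.5981, 5.0000)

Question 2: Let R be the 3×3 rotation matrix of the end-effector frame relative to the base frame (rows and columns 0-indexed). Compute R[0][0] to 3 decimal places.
-0.750

End-effector x-axis (col 0 of R) = (-0.7500,-0.4330,-0.5000)
R[0][0] = -0.7500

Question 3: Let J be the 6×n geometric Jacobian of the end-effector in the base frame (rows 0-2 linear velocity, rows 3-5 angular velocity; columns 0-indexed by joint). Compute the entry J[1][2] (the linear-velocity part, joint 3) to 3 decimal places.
1.000

axis z_2 = (0.5000,-0.8660,0.0000); lever o_n−o_2 = (-1.0000,-5.1962,-2.0000)
cross product → J_v[:, 2] = (1.7321,1.0000,-3.4641)
J_ω[:, 2] = z_2
entry J[1][2] = 1.0000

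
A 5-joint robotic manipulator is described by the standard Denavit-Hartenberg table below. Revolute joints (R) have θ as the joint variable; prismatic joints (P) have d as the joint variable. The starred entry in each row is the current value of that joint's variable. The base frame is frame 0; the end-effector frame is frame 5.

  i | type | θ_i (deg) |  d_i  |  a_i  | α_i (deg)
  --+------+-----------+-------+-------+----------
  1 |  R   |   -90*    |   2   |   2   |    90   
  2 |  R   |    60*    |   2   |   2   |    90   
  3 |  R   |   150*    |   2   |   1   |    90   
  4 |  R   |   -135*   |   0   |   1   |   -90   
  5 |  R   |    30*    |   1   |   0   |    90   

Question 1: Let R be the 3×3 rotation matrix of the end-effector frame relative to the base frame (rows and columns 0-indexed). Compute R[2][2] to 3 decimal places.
End-effector z-axis (col 2 of R) = (-0.5732,-0.0634,0.8169)
R[2][2] = 0.8169

0.817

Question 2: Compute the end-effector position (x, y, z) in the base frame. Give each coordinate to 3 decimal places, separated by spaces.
after link 1: o_1 = (0.0000, -2.0000, 2.0000)
after link 2: o_2 = (-2.0000, -3.0000, 3.7321)
after link 3: o_3 = (-2.5000, -4.2990, 1.9821)
after link 4: o_4 = (-2.1464, -3.9929, 2.8659)
after link 5: o_5 = (-2.5000, -3.0743, 2.6892)

-2.500 -3.074 2.689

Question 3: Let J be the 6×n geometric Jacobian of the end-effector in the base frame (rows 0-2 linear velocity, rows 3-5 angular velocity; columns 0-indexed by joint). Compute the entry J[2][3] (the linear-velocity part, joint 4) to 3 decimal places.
axis z_3 = (-0.8660,-0.2500,0.4330); lever o_n−o_3 = (-0.0000,1.2247,0.7071)
cross product → J_v[:, 3] = (-0.7071,0.6124,-1.0607)
J_ω[:, 3] = z_3
entry J[2][3] = -1.0607

-1.061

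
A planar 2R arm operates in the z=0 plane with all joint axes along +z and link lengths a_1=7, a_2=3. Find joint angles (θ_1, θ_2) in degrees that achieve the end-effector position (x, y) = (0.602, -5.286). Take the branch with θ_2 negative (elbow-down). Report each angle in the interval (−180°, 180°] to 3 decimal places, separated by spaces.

-60.002 -134.995

cos θ_2 = (28.3042−7²−3²)/(2·7·3) = -0.7070; θ_2 = -134.9948° (elbow-down)
β = atan2(-5.2860,0.6020) = -83.5028°; ψ = atan2(-2.1215,4.8789) = -23.5012°
θ_1 = β − ψ = -60.0017°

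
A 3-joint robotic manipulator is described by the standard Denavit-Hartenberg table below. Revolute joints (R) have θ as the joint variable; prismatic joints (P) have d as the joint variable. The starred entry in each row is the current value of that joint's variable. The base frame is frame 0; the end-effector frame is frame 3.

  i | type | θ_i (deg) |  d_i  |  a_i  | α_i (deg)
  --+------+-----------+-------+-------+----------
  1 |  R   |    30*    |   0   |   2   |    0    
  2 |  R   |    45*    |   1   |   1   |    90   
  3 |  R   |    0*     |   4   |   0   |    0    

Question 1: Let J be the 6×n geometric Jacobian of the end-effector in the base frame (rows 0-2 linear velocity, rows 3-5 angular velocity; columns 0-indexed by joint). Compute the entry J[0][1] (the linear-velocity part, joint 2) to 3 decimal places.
0.069

axis z_1 = (0.0000,0.0000,1.0000); lever o_n−o_1 = (4.1225,-0.0694,1.0000)
cross product → J_v[:, 1] = (0.0694,4.1225,-0.0000)
J_ω[:, 1] = z_1
entry J[0][1] = 0.0694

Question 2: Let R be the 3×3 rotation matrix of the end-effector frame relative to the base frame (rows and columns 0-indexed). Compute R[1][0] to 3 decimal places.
0.966

End-effector x-axis (col 0 of R) = (0.2588,0.9659,0.0000)
R[1][0] = 0.9659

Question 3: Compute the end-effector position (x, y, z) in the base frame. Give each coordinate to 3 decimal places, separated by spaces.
5.855 0.931 1.000

after link 1: o_1 = (1.7321, 1.0000, 0.0000)
after link 2: o_2 = (1.9909, 1.9659, 1.0000)
after link 3: o_3 = (5.8546, 0.9306, 1.0000)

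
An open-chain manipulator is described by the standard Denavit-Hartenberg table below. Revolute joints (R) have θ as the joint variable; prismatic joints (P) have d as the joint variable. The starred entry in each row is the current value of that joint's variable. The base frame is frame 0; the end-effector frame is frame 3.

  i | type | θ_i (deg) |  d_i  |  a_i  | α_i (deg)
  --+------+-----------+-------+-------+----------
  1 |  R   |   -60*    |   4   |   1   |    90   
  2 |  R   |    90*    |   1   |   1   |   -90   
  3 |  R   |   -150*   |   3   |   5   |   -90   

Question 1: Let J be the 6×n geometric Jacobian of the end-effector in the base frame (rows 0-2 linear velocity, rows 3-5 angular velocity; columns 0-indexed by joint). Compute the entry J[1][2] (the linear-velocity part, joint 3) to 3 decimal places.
-2.165

axis z_2 = (-0.5000,0.8660,0.0000); lever o_n−o_2 = (-3.6651,1.3481,-4.3301)
cross product → J_v[:, 2] = (-3.7500,-2.1651,2.5000)
J_ω[:, 2] = z_2
entry J[1][2] = -2.1651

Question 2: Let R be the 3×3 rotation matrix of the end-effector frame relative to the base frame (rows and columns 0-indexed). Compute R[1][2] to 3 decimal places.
-0.433

End-effector z-axis (col 2 of R) = (-0.7500,-0.4330,0.5000)
R[1][2] = -0.4330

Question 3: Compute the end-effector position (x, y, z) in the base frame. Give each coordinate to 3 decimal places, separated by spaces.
after link 1: o_1 = (0.5000, -0.8660, 4.0000)
after link 2: o_2 = (-0.3660, -1.3660, 5.0000)
after link 3: o_3 = (-4.0311, -0.0179, 0.6699)

-4.031 -0.018 0.670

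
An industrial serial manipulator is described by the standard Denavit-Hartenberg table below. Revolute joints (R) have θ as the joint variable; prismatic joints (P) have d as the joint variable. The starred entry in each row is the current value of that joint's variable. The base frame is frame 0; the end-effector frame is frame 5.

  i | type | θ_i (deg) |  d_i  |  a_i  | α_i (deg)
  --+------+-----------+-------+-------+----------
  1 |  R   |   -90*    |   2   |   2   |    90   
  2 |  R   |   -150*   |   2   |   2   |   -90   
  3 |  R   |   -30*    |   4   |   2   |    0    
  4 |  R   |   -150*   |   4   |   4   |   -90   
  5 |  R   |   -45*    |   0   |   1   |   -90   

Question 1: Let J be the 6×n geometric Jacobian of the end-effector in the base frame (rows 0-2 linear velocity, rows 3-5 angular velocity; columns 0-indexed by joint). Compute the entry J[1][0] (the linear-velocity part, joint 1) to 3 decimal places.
-3.000

axis z_0 = ẑ; lever o_n−o_0 = (-3.0000,-7.1980,-5.0530)
cross product → J_v[:, 0] = (7.1980,-3.0000,0.0000)
J_ω[:, 0] = z_0
entry J[1][0] = -3.0000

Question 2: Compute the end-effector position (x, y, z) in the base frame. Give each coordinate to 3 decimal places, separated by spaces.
after link 1: o_1 = (0.0000, -2.0000, 2.0000)
after link 2: o_2 = (-2.0000, -0.2679, 1.0000)
after link 3: o_3 = (-3.0000, -0.7679, -3.3301)
after link 4: o_4 = (-3.0000, -6.2321, -4.7942)
after link 5: o_5 = (-3.0000, -7.1980, -5.0530)

-3.000 -7.198 -5.053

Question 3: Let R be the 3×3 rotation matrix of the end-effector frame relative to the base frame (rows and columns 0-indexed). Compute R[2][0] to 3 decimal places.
End-effector x-axis (col 0 of R) = (0.0000,-0.9659,-0.2588)
R[2][0] = -0.2588

-0.259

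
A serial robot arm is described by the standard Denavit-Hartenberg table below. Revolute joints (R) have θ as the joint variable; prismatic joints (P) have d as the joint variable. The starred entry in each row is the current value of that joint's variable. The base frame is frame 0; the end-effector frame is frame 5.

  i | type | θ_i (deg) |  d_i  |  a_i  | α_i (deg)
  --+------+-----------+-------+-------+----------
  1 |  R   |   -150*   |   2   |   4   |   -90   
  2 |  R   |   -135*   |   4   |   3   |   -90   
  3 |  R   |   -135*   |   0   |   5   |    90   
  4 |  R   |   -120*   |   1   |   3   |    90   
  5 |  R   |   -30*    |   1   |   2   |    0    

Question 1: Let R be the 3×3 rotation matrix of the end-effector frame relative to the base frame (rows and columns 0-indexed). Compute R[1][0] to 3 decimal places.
End-effector x-axis (col 0 of R) = (0.8870,0.4574,-0.0638)
R[1][0] = 0.4574

0.457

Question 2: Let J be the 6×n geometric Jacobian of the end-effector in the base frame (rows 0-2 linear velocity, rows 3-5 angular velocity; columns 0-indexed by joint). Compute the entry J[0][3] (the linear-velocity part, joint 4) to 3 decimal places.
axis z_3 = (-0.7866,0.3624,-0.5000); lever o_n−o_3 = (2.4602,4.0593,-0.9282)
cross product → J_v[:, 3] = (1.6933,-1.9602,-4.0844)
J_ω[:, 3] = z_3
entry J[0][3] = 1.6933

1.693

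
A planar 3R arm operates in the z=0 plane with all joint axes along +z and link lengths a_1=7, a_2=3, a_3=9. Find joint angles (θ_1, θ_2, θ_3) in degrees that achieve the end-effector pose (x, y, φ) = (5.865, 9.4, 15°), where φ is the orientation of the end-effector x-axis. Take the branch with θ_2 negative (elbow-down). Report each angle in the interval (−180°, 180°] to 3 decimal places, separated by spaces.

135.002 -90.009 -29.993

wrist centre = target − a_3·(cos φ, sin φ) = (-2.8283, 7.0706)
cos θ_2 = (57.9933−7²−3²)/(2·7·3) = -0.0002; θ_2 = -90.0092° (elbow-down)
β = atan2(7.0706,-2.8283) = 111.8020°; ψ = atan2(-3.0000,6.9995) = -23.2000°
θ_1 = β − ψ = 135.0020°
θ_3 = φ − θ_1 − θ_2 = -29.9928° (wrapped to (-180°,180°])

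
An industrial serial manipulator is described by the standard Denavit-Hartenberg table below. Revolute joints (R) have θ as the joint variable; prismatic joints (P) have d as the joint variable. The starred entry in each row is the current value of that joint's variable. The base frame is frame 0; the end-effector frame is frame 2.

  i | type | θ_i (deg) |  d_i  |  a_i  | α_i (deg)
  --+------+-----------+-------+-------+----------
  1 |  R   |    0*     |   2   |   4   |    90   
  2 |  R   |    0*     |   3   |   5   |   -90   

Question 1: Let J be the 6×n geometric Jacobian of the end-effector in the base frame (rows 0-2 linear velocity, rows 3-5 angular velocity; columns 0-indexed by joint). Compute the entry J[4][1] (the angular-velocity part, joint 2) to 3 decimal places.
axis z_1 = (0.0000,-1.0000,0.0000); lever o_n−o_1 = (5.0000,-3.0000,0.0000)
cross product → J_v[:, 1] = (0.0000,0.0000,5.0000)
J_ω[:, 1] = z_1
entry J[4][1] = -1.0000

-1.000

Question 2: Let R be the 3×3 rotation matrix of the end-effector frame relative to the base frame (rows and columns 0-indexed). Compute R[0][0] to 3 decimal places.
End-effector x-axis (col 0 of R) = (1.0000,0.0000,0.0000)
R[0][0] = 1.0000

1.000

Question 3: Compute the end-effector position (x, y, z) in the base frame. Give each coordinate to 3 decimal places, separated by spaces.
after link 1: o_1 = (4.0000, 0.0000, 2.0000)
after link 2: o_2 = (9.0000, -3.0000, 2.0000)

9.000 -3.000 2.000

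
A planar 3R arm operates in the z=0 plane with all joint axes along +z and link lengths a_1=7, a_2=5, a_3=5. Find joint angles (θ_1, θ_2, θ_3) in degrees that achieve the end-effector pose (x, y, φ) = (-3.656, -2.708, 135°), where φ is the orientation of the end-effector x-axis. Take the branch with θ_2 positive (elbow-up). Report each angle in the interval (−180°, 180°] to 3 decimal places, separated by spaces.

wrist centre = target − a_3·(cos φ, sin φ) = (-0.1205, -6.2435)
cos θ_2 = (38.9962−7²−5²)/(2·7·5) = -0.5001; θ_2 = 120.0036° (elbow-up)
β = atan2(-6.2435,-0.1205) = -91.1054°; ψ = atan2(4.3300,4.4997) = 43.8986°
θ_1 = β − ψ = -135.0039°
θ_3 = φ − θ_1 − θ_2 = 150.0004° (wrapped to (-180°,180°])

-135.004 120.004 150.000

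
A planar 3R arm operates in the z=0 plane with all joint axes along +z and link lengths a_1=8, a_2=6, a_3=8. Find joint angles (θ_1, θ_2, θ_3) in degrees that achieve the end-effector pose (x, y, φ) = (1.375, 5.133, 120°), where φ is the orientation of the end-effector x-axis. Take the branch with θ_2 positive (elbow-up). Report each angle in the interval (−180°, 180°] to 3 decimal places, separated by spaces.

-66.940 135.004 51.937

wrist centre = target − a_3·(cos φ, sin φ) = (5.3750, -1.7952)
cos θ_2 = (32.1134−8²−6²)/(2·8·6) = -0.7072; θ_2 = 135.0037° (elbow-up)
β = atan2(-1.7952,5.3750) = -18.4689°; ψ = atan2(4.2424,3.7571) = 48.4716°
θ_1 = β − ψ = -66.9404°
θ_3 = φ − θ_1 − θ_2 = 51.9367° (wrapped to (-180°,180°])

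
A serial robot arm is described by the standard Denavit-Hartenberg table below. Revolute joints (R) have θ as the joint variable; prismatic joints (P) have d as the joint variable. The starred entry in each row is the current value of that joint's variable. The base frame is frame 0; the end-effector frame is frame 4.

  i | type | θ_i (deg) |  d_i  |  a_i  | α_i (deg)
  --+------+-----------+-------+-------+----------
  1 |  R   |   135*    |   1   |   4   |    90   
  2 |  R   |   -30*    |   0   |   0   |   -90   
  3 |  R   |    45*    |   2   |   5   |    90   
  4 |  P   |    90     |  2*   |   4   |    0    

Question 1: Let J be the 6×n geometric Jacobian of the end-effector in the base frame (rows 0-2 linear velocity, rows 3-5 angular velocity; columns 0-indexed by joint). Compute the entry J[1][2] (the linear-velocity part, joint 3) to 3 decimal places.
-4.799

axis z_2 = (-0.3536,0.3536,0.8660); lever o_n−o_2 = (-6.6524,3.6524,2.7213)
cross product → J_v[:, 2] = (-2.2010,-4.7990,1.0607)
J_ω[:, 2] = z_2
entry J[1][2] = -4.7990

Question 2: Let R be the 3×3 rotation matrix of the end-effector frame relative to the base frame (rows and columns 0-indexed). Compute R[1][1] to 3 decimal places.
End-effector y-axis (col 1 of R) = (0.9330,0.0670,0.3536)
R[1][1] = 0.0670

0.067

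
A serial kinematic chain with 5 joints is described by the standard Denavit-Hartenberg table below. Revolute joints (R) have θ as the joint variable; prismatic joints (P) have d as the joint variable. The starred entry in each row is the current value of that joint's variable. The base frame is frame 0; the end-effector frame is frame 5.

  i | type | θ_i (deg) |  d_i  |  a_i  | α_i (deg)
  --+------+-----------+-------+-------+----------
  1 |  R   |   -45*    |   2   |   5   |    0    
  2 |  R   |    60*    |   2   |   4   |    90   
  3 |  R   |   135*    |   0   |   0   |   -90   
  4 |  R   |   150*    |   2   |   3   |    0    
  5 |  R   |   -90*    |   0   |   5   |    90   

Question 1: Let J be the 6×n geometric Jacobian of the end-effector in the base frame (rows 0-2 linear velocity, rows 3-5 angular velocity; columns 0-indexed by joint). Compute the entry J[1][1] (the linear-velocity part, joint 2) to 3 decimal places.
axis z_1 = (0.0000,0.0000,1.0000); lever o_n−o_1 = (1.0557,6.3187,0.5164)
cross product → J_v[:, 1] = (-6.3187,1.0557,0.0000)
J_ω[:, 1] = z_1
entry J[1][1] = 1.0557

1.056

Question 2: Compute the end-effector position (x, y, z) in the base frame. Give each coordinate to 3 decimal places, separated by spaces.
after link 1: o_1 = (3.5355, -3.5355, 2.0000)
after link 2: o_2 = (7.3992, -2.5003, 4.0000)
after link 3: o_3 = (7.3992, -2.5003, 4.0000)
after link 4: o_4 = (7.4195, -0.9419, 0.7487)
after link 5: o_5 = (4.5913, 2.7831, 2.5164)

4.591 2.783 2.516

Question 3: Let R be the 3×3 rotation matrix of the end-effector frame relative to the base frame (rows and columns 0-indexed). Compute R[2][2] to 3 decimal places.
0.612

End-effector z-axis (col 2 of R) = (-0.4621,-0.6415,0.6124)
R[2][2] = 0.6124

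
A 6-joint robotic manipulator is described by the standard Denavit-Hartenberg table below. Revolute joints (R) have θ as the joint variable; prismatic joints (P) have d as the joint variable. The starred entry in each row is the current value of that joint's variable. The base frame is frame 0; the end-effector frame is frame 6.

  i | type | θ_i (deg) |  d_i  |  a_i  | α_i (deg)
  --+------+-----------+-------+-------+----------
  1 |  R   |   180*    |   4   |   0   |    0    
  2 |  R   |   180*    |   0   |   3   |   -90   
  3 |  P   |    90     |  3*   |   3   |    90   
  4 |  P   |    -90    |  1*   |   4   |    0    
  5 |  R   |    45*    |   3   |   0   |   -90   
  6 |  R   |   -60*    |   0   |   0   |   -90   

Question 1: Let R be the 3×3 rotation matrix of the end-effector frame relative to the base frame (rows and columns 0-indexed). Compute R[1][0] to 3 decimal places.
-0.354

End-effector x-axis (col 0 of R) = (0.8660,-0.3536,-0.3536)
R[1][0] = -0.3536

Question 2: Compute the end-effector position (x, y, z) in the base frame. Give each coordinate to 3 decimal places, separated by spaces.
7.000 -1.000 1.000

after link 1: o_1 = (0.0000, 0.0000, 4.0000)
after link 2: o_2 = (3.0000, -0.0000, 4.0000)
after link 3: o_3 = (3.0000, 3.0000, 1.0000)
after link 4: o_4 = (4.0000, -1.0000, 1.0000)
after link 5: o_5 = (7.0000, -1.0000, 1.0000)
after link 6: o_6 = (7.0000, -1.0000, 1.0000)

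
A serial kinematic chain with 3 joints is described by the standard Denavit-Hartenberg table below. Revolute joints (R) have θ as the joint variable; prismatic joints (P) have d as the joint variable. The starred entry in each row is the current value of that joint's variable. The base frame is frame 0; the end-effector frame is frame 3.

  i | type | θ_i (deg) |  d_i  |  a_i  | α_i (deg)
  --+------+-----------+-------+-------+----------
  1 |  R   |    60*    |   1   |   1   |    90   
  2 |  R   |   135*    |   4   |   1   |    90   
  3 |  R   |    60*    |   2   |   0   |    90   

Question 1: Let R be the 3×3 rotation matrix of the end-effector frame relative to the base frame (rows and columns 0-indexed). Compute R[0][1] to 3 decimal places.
End-effector y-axis (col 1 of R) = (0.3536,0.6124,0.7071)
R[0][1] = 0.3536

0.354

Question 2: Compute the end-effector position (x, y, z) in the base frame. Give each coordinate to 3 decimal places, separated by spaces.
4.318 -0.522 3.121

after link 1: o_1 = (0.5000, 0.8660, 1.0000)
after link 2: o_2 = (3.6105, -1.7463, 1.7071)
after link 3: o_3 = (4.3177, -0.5216, 3.1213)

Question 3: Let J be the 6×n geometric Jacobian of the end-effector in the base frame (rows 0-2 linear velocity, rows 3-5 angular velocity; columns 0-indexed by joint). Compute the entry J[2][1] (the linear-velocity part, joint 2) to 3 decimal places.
axis z_1 = (0.8660,-0.5000,0.0000); lever o_n−o_1 = (3.8177,-1.3876,2.1213)
cross product → J_v[:, 1] = (-1.0607,-1.8371,0.7071)
J_ω[:, 1] = z_1
entry J[2][1] = 0.7071

0.707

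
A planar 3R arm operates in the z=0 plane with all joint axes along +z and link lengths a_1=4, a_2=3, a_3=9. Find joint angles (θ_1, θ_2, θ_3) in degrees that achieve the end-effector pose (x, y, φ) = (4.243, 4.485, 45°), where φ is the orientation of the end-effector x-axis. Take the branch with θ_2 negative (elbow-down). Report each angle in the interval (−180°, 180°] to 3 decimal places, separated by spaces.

-89.991 -135.002 -90.008

wrist centre = target − a_3·(cos φ, sin φ) = (-2.1210, -1.8790)
cos θ_2 = (8.0290−4²−3²)/(2·4·3) = -0.7071; θ_2 = -135.0016° (elbow-down)
β = atan2(-1.8790,-2.1210) = -138.4622°; ψ = atan2(-2.1213,1.8786) = -48.4714°
θ_1 = β − ψ = -89.9908°
θ_3 = φ − θ_1 − θ_2 = -90.0076° (wrapped to (-180°,180°])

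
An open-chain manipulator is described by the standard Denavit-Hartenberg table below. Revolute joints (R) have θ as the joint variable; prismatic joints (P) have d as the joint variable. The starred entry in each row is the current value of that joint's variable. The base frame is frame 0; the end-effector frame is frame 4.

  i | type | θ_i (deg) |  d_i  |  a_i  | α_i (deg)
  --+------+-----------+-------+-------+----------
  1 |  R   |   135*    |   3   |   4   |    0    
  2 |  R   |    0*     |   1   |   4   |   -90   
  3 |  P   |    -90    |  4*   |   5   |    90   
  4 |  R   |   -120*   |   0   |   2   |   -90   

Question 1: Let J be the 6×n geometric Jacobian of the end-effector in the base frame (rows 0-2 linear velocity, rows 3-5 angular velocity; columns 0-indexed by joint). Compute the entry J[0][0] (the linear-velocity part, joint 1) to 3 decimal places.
-4.053

axis z_0 = ẑ; lever o_n−o_0 = (-7.2605,4.0532,8.0000)
cross product → J_v[:, 0] = (-4.0532,-7.2605,0.0000)
J_ω[:, 0] = z_0
entry J[0][0] = -4.0532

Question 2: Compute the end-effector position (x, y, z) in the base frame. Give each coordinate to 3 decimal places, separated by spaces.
-7.261 4.053 8.000

after link 1: o_1 = (-2.8284, 2.8284, 3.0000)
after link 2: o_2 = (-5.6569, 5.6569, 4.0000)
after link 3: o_3 = (-8.4853, 2.8284, 9.0000)
after link 4: o_4 = (-7.2605, 4.0532, 8.0000)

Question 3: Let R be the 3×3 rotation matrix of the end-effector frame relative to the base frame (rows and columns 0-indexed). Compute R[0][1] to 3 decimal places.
End-effector y-axis (col 1 of R) = (-0.7071,0.7071,-0.0000)
R[0][1] = -0.7071

-0.707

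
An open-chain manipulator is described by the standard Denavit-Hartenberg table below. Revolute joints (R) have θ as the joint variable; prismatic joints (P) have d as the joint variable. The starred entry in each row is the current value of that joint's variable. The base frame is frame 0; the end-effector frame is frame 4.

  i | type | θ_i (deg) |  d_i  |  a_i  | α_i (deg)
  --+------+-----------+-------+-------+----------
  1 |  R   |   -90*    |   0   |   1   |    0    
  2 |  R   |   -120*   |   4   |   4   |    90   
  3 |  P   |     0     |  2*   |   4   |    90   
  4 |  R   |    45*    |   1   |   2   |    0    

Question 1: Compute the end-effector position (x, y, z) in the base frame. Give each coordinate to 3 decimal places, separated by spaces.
after link 1: o_1 = (0.0000, -1.0000, 0.0000)
after link 2: o_2 = (-3.4641, 1.0000, 4.0000)
after link 3: o_3 = (-5.9282, 4.7321, 4.0000)
after link 4: o_4 = (-6.4458, 6.6639, 3.0000)

-6.446 6.664 3.000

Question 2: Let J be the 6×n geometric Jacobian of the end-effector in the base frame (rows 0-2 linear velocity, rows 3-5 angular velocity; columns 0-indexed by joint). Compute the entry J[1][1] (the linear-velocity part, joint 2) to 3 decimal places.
axis z_1 = (0.0000,0.0000,1.0000); lever o_n−o_1 = (-6.4458,7.6639,3.0000)
cross product → J_v[:, 1] = (-7.6639,-6.4458,0.0000)
J_ω[:, 1] = z_1
entry J[1][1] = -6.4458

-6.446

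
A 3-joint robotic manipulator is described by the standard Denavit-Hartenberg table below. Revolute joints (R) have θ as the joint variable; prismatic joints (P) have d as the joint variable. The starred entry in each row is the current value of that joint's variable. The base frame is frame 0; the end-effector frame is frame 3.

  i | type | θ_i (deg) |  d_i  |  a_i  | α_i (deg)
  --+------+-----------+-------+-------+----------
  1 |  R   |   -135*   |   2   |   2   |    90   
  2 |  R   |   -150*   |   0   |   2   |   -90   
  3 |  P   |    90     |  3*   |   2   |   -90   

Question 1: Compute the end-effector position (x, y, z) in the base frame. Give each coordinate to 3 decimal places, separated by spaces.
after link 1: o_1 = (-1.4142, -1.4142, 2.0000)
after link 2: o_2 = (-0.1895, -0.1895, 1.0000)
after link 3: o_3 = (0.1641, -2.6643, -1.5981)

0.164 -2.664 -1.598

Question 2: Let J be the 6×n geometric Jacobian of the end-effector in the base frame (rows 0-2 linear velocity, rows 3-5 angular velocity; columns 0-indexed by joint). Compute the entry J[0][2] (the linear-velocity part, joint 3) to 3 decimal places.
prismatic axis z_2 = (-0.3536,-0.3536,-0.8660)
J_v[:, 2] = z_2; J_ω[:, 2] = (0,0,0)
entry J[0][2] = -0.3536

-0.354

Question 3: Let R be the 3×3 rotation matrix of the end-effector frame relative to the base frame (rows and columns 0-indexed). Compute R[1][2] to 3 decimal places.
-0.612

End-effector z-axis (col 2 of R) = (-0.6124,-0.6124,0.5000)
R[1][2] = -0.6124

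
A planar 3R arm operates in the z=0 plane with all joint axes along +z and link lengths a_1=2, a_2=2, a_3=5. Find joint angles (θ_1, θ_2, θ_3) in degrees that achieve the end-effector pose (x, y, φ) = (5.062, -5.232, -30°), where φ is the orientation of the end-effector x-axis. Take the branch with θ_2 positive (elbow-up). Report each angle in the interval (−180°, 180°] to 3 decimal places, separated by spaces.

-120.005 90.004 0.001

wrist centre = target − a_3·(cos φ, sin φ) = (0.7319, -2.7320)
cos θ_2 = (7.9995−2²−2²)/(2·2·2) = -0.0001; θ_2 = 90.0039° (elbow-up)
β = atan2(-2.7320,0.7319) = -75.0032°; ψ = atan2(2.0000,1.9999) = 45.0019°
θ_1 = β − ψ = -120.0051°
θ_3 = φ − θ_1 − θ_2 = 0.0013° (wrapped to (-180°,180°])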